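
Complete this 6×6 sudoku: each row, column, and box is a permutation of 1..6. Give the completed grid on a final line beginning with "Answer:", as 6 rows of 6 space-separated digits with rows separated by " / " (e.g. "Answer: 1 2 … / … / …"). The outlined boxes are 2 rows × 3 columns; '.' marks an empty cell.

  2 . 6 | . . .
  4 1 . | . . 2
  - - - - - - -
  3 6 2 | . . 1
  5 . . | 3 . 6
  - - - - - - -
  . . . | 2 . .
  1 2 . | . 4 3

Step 1. [r5c6∈{5}] r5c6 is down to just 5 ⇒ r5c6=5.
Step 2. [r1c2∈{3,5}] across col 2, 5 lands solely at r1c2. So r1c2=5.
Step 3. [r1c5∈{1,3}] across row 1, 3 lands solely at r1c5. So r1c5=3.
Step 4. [r5c2∈{3,4}] col 2 places 3 nowhere but r5c2, so r5c2=3.
Step 5. [r3c5∈{5}] r3c5's peers cover all but 5, so r3c5=5.
Step 6. [r2c5∈{6}] r2c5 has the single candidate 6, so r2c5=6.
Step 7. [r1c6∈{4}] r1c6 is down to just 4 ⇒ r1c6=4.
Step 8. [r4c3∈{1,4}] row 4 places 1 nowhere but r4c3, so r4c3=1.
Step 9. [r3c4∈{4}] r3c4's peers cover all but 4, so r3c4=4.
Step 10. [r4c5∈{2}] r4c5 is down to just 2 ⇒ r4c5=2.
Step 11. [r2c3∈{3}] only 3 remains possible at r2c3 ⇒ r2c3=3.
Step 12. [r5c1∈{6}] r5c1's peers cover all but 6, so r5c1=6.
Step 13. [r1c4∈{1}] only 1 remains possible at r1c4 ⇒ r1c4=1.
Step 14. [r5c5∈{1}] r5c5 has the single candidate 1 ⇒ r5c5=1.
Step 15. [r2c4∈{5}] nothing but 5 survives at r2c4. So r2c4=5.
Step 16. [r5c3∈{4}] nothing but 4 survives at r5c3. So r5c3=4.
Step 17. [r6c3∈{5}] r6c3 has the single candidate 5 ⇒ r6c3=5.
Step 18. [r6c4∈{6}] r6c4 has the single candidate 6. So r6c4=6.
Step 19. [r4c2∈{4}] only 4 remains possible at r4c2, so r4c2=4.

Answer: 2 5 6 1 3 4 / 4 1 3 5 6 2 / 3 6 2 4 5 1 / 5 4 1 3 2 6 / 6 3 4 2 1 5 / 1 2 5 6 4 3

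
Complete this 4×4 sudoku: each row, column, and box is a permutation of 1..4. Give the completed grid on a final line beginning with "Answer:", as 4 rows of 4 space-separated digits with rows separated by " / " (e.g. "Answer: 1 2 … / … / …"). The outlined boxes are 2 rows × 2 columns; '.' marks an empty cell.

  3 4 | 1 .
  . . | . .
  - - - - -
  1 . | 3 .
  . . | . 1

Step 1. [r2c1∈{2}] r2c1 has the single candidate 2. So r2c1=2.
Step 2. [r4c3∈{2,4}] in col 3, 2 fits only at r4c3, so r4c3=2.
Step 3. [r3c4∈{4}] nothing but 4 survives at r3c4. So r3c4=4.
Step 4. [r2c2∈{1}] r2c2 has the single candidate 1 ⇒ r2c2=1.
Step 5. [r2c3∈{4}] r2c3's peers cover all but 4, so r2c3=4.
Step 6. [r3c2∈{2}] r3c2's peers cover all but 2 ⇒ r3c2=2.
Step 7. [r4c2∈{3}] nothing but 3 survives at r4c2. So r4c2=3.
Step 8. [r4c1∈{4}] r4c1's peers cover all but 4 ⇒ r4c1=4.
Step 9. [r2c4∈{3}] r2c4's peers cover all but 3 ⇒ r2c4=3.
Step 10. [r1c4∈{2}] nothing but 2 survives at r1c4, so r1c4=2.

Answer: 3 4 1 2 / 2 1 4 3 / 1 2 3 4 / 4 3 2 1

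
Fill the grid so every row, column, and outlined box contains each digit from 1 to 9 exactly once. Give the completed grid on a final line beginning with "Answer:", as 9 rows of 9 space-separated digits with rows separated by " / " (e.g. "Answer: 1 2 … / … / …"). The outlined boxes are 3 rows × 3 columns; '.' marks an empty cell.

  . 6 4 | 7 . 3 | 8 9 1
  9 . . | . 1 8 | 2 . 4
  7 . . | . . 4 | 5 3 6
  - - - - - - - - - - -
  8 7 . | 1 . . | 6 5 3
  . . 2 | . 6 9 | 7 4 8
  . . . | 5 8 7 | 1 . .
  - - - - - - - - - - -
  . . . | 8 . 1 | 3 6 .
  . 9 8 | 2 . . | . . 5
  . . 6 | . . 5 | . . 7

Step 1. [r9c4∈{3,4,9}] r9c4 is the only open cell in col 4 admitting 4 ⇒ r9c4=4.
Step 2. [r6c9∈{2,9}] box 6 places 9 nowhere but r6c9. So r6c9=9.
Step 3. [r6c3∈{3}] r6c3 has the single candidate 3, so r6c3=3.
Step 4. [r7c9∈{2}] r7c9 is down to just 2, so r7c9=2.
Step 5. [r2c3∈{5}] nothing but 5 survives at r2c3. So r2c3=5.
Step 6. [r1c1∈{2}] nothing but 2 survives at r1c1. So r1c1=2.
Step 7. [r7c5∈{7,9}] across row 7, 9 lands solely at r7c5, so r7c5=9.
Step 8. [r9c5∈{3}] only 3 remains possible at r9c5. So r9c5=3.
Step 9. [r9c1∈{1}] only 1 remains possible at r9c1, so r9c1=1.
Step 10. [r6c2∈{4}] r6c2's peers cover all but 4, so r6c2=4.
Step 11. [r7c1∈{4,5}] row 7 places 4 nowhere but r7c1, so r7c1=4.
Step 12. [r5c2∈{1,5}] row 5 places 1 nowhere but r5c2 ⇒ r5c2=1.
Step 13. [r4c6∈{2}] nothing but 2 survives at r4c6. So r4c6=2.
Step 14. [r6c8∈{2}] only 2 remains possible at r6c8, so r6c8=2.
Step 15. [r5c4∈{3}] r5c4 is down to just 3. So r5c4=3.
Step 16. [r3c3∈{1}] r3c3's peers cover all but 1 ⇒ r3c3=1.
Step 17. [r8c6∈{6}] r8c6 is down to just 6 ⇒ r8c6=6.
Step 18. [r7c2∈{5}] nothing but 5 survives at r7c2. So r7c2=5.
Step 19. [r3c5∈{2}] only 2 remains possible at r3c5 ⇒ r3c5=2.
Step 20. [r3c2∈{8}] nothing but 8 survives at r3c2. So r3c2=8.
Step 21. [r2c8∈{7}] nothing but 7 survives at r2c8. So r2c8=7.
Step 22. [r2c4∈{6}] nothing but 6 survives at r2c4, so r2c4=6.
Step 23. [r9c8∈{8}] only 8 remains possible at r9c8. So r9c8=8.
Step 24. [r8c5∈{7}] r8c5 is down to just 7 ⇒ r8c5=7.
Step 25. [r8c8∈{1}] nothing but 1 survives at r8c8. So r8c8=1.
Step 26. [r4c5∈{4}] r4c5 is down to just 4 ⇒ r4c5=4.
Step 27. [r1c5∈{5}] only 5 remains possible at r1c5 ⇒ r1c5=5.
Step 28. [r8c7∈{4}] r8c7 has the single candidate 4 ⇒ r8c7=4.
Step 29. [r2c2∈{3}] r2c2 has the single candidate 3, so r2c2=3.
Step 30. [r5c1∈{5}] r5c1's peers cover all but 5, so r5c1=5.
Step 31. [r6c1∈{6}] r6c1 is down to just 6 ⇒ r6c1=6.
Step 32. [r9c2∈{2}] r9c2 is down to just 2 ⇒ r9c2=2.
Step 33. [r8c1∈{3}] r8c1 is down to just 3, so r8c1=3.
Step 34. [r4c3∈{9}] only 9 remains possible at r4c3, so r4c3=9.
Step 35. [r9c7∈{9}] only 9 remains possible at r9c7, so r9c7=9.
Step 36. [r7c3∈{7}] only 7 remains possible at r7c3, so r7c3=7.
Step 37. [r3c4∈{9}] r3c4's peers cover all but 9 ⇒ r3c4=9.

Answer: 2 6 4 7 5 3 8 9 1 / 9 3 5 6 1 8 2 7 4 / 7 8 1 9 2 4 5 3 6 / 8 7 9 1 4 2 6 5 3 / 5 1 2 3 6 9 7 4 8 / 6 4 3 5 8 7 1 2 9 / 4 5 7 8 9 1 3 6 2 / 3 9 8 2 7 6 4 1 5 / 1 2 6 4 3 5 9 8 7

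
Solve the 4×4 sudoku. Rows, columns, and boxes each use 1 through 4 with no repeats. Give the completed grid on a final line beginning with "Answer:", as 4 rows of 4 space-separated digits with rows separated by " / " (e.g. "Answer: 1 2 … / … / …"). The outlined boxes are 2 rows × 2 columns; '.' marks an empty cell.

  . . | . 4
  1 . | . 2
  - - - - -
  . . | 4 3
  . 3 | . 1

Step 1. [r3c1∈{2}] r3c1 has the single candidate 2, so r3c1=2.
Step 2. [r1c1∈{3}] r1c1 is down to just 3. So r1c1=3.
Step 3. [r2c3∈{3}] r2c3 has the single candidate 3. So r2c3=3.
Step 4. [r1c2∈{2}] r1c2 has the single candidate 2, so r1c2=2.
Step 5. [r4c1∈{4}] r4c1 is down to just 4 ⇒ r4c1=4.
Step 6. [r3c2∈{1}] r3c2 is down to just 1, so r3c2=1.
Step 7. [r4c3∈{2}] r4c3's peers cover all but 2, so r4c3=2.
Step 8. [r2c2∈{4}] r2c2 has the single candidate 4 ⇒ r2c2=4.
Step 9. [r1c3∈{1}] nothing but 1 survives at r1c3, so r1c3=1.

Answer: 3 2 1 4 / 1 4 3 2 / 2 1 4 3 / 4 3 2 1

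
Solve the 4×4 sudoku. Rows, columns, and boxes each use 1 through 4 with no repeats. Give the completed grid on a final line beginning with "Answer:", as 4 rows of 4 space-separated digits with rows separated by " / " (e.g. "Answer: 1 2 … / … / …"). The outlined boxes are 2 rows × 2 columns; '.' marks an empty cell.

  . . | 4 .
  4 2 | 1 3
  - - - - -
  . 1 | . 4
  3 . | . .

Step 1. [r4c3∈{2}] nothing but 2 survives at r4c3 ⇒ r4c3=2.
Step 2. [r3c1∈{2}] r3c1's peers cover all but 2 ⇒ r3c1=2.
Step 3. [r1c2∈{3}] nothing but 3 survives at r1c2. So r1c2=3.
Step 4. [r1c4∈{2}] r1c4's peers cover all but 2, so r1c4=2.
Step 5. [r4c2∈{4}] only 4 remains possible at r4c2 ⇒ r4c2=4.
Step 6. [r4c4∈{1}] r4c4 has the single candidate 1, so r4c4=1.
Step 7. [r3c3∈{3}] nothing but 3 survives at r3c3. So r3c3=3.
Step 8. [r1c1∈{1}] only 1 remains possible at r1c1. So r1c1=1.

Answer: 1 3 4 2 / 4 2 1 3 / 2 1 3 4 / 3 4 2 1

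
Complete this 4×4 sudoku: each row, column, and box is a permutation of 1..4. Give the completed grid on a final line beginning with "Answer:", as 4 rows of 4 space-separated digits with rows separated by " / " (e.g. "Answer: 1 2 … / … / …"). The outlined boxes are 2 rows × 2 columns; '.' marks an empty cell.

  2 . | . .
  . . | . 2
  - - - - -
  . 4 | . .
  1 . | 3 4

Step 1. [r1c3∈{1,4}] r1c3 is the only open cell in row 1 admitting 4, so r1c3=4.
Step 2. [r2c3∈{1}] nothing but 1 survives at r2c3. So r2c3=1.
Step 3. [r2c2∈{3}] r2c2 is down to just 3 ⇒ r2c2=3.
Step 4. [r1c4∈{3}] only 3 remains possible at r1c4, so r1c4=3.
Step 5. [r3c4∈{1}] r3c4 has the single candidate 1. So r3c4=1.
Step 6. [r3c1∈{3}] r3c1 is down to just 3, so r3c1=3.
Step 7. [r3c3∈{2}] only 2 remains possible at r3c3. So r3c3=2.
Step 8. [r2c1∈{4}] r2c1 has the single candidate 4. So r2c1=4.
Step 9. [r4c2∈{2}] only 2 remains possible at r4c2. So r4c2=2.
Step 10. [r1c2∈{1}] r1c2's peers cover all but 1, so r1c2=1.

Answer: 2 1 4 3 / 4 3 1 2 / 3 4 2 1 / 1 2 3 4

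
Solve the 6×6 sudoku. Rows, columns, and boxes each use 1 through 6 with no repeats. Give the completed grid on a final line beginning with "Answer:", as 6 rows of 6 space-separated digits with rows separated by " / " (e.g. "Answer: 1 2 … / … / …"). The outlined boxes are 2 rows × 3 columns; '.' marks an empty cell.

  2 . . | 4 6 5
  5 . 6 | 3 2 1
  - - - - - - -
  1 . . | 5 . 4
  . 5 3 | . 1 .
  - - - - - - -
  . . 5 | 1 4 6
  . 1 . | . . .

Step 1. [r6c4∈{2}] r6c4 has the single candidate 2. So r6c4=2.
Step 2. [r6c1∈{3,4,6}] across row 6, 6 lands solely at r6c1 ⇒ r6c1=6.
Step 3. [r5c2∈{2,3}] row 5 places 2 nowhere but r5c2 ⇒ r5c2=2.
Step 4. [r3c5∈{3}] r3c5 is down to just 3, so r3c5=3.
Step 5. [r1c2∈{3}] nothing but 3 survives at r1c2, so r1c2=3.
Step 6. [r4c1∈{4}] r4c1's peers cover all but 4. So r4c1=4.
Step 7. [r5c1∈{3}] r5c1's peers cover all but 3 ⇒ r5c1=3.
Step 8. [r6c5∈{5}] r6c5's peers cover all but 5, so r6c5=5.
Step 9. [r4c6∈{2}] r4c6's peers cover all but 2, so r4c6=2.
Step 10. [r4c4∈{6}] r4c4 is down to just 6. So r4c4=6.
Step 11. [r6c6∈{3}] nothing but 3 survives at r6c6. So r6c6=3.
Step 12. [r3c3∈{2}] r3c3 is down to just 2 ⇒ r3c3=2.
Step 13. [r2c2∈{4}] r2c2 is down to just 4, so r2c2=4.
Step 14. [r6c3∈{4}] r6c3's peers cover all but 4. So r6c3=4.
Step 15. [r3c2∈{6}] r3c2's peers cover all but 6 ⇒ r3c2=6.
Step 16. [r1c3∈{1}] nothing but 1 survives at r1c3. So r1c3=1.

Answer: 2 3 1 4 6 5 / 5 4 6 3 2 1 / 1 6 2 5 3 4 / 4 5 3 6 1 2 / 3 2 5 1 4 6 / 6 1 4 2 5 3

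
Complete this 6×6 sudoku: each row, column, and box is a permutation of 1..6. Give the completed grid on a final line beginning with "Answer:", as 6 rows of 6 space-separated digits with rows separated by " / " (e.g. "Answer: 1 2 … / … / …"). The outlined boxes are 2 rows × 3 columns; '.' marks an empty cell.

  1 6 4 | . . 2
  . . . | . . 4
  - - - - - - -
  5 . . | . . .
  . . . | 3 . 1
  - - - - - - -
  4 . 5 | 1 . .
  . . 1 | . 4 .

Step 1. [r3c6∈{6}] r3c6 has the single candidate 6. So r3c6=6.
Step 2. [r3c5∈{2}] only 2 remains possible at r3c5. So r3c5=2.
Step 3. [r5c2∈{2,3}] r5c2 is the only open cell in row 5 admitting 2 ⇒ r5c2=2.
Step 4. [r1c4∈{5}] r1c4 has the single candidate 5 ⇒ r1c4=5.
Step 5. [r6c2∈{3}] only 3 remains possible at r6c2. So r6c2=3.
Step 6. [r2c1∈{2,3}] r2c1 is the only open cell in col 1 admitting 3 ⇒ r2c1=3.
Step 7. [r5c5∈{3,6}] in row 5, 6 fits only at r5c5. So r5c5=6.
Step 8. [r4c3∈{2,6}] col 3 places 6 nowhere but r4c3, so r4c3=6.
Step 9. [r4c2∈{4}] only 4 remains possible at r4c2. So r4c2=4.
Step 10. [r2c2∈{5}] r2c2's peers cover all but 5, so r2c2=5.
Step 11. [r3c2∈{1}] r3c2's peers cover all but 1 ⇒ r3c2=1.
Step 12. [r5c6∈{3}] r5c6's peers cover all but 3, so r5c6=3.
Step 13. [r6c1∈{6}] r6c1 has the single candidate 6, so r6c1=6.
Step 14. [r1c5∈{3}] r1c5's peers cover all but 3, so r1c5=3.
Step 15. [r4c5∈{5}] only 5 remains possible at r4c5 ⇒ r4c5=5.
Step 16. [r3c4∈{4}] r3c4 has the single candidate 4 ⇒ r3c4=4.
Step 17. [r3c3∈{3}] r3c3 has the single candidate 3, so r3c3=3.
Step 18. [r4c1∈{2}] nothing but 2 survives at r4c1 ⇒ r4c1=2.
Step 19. [r6c6∈{5}] nothing but 5 survives at r6c6, so r6c6=5.
Step 20. [r2c4∈{6}] r2c4 is down to just 6, so r2c4=6.
Step 21. [r2c3∈{2}] r2c3 is down to just 2, so r2c3=2.
Step 22. [r6c4∈{2}] r6c4 has the single candidate 2 ⇒ r6c4=2.
Step 23. [r2c5∈{1}] r2c5's peers cover all but 1, so r2c5=1.

Answer: 1 6 4 5 3 2 / 3 5 2 6 1 4 / 5 1 3 4 2 6 / 2 4 6 3 5 1 / 4 2 5 1 6 3 / 6 3 1 2 4 5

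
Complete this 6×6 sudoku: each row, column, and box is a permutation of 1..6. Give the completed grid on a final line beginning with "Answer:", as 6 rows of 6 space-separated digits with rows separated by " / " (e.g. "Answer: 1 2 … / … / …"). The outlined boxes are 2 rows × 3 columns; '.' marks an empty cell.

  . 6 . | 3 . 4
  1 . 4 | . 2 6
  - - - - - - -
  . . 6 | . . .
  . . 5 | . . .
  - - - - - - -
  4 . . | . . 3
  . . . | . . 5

Step 1. [r1c5∈{1,5}] row 1 places 1 nowhere but r1c5, so r1c5=1.
Step 2. [r2c2∈{3,5}] across row 2, 3 lands solely at r2c2, so r2c2=3.
Step 3. [r5c5∈{6}] r5c5's peers cover all but 6. So r5c5=6.
Step 4. [r6c5∈{4}] nothing but 4 survives at r6c5, so r6c5=4.
Step 5. [r1c3∈{2}] nothing but 2 survives at r1c3, so r1c3=2.
Step 6. [r5c3∈{1}] r5c3 has the single candidate 1. So r5c3=1.
Step 7. [r6c2∈{2}] r6c2 is down to just 2. So r6c2=2.
Step 8. [r4c4∈{1,2,4,6}] r4c4 is the only open cell in row 4 admitting 6. So r4c4=6.
Step 9. [r3c4∈{1,2,4,5}] 4 has one home in col 4: r3c4. So r3c4=4.
Step 10. [r3c2∈{1}] r3c2 has the single candidate 1, so r3c2=1.
Step 11. [r3c6∈{2}] r3c6 is down to just 2 ⇒ r3c6=2.
Step 12. [r3c1∈{3}] r3c1 has the single candidate 3. So r3c1=3.
Step 13. [r6c4∈{1}] r6c4 has the single candidate 1, so r6c4=1.
Step 14. [r5c2∈{5}] r5c2's peers cover all but 5 ⇒ r5c2=5.
Step 15. [r4c1∈{2}] r4c1's peers cover all but 2, so r4c1=2.
Step 16. [r1c1∈{5}] nothing but 5 survives at r1c1. So r1c1=5.
Step 17. [r3c5∈{5}] only 5 remains possible at r3c5, so r3c5=5.
Step 18. [r6c1∈{6}] only 6 remains possible at r6c1. So r6c1=6.
Step 19. [r6c3∈{3}] nothing but 3 survives at r6c3. So r6c3=3.
Step 20. [r4c6∈{1}] r4c6's peers cover all but 1 ⇒ r4c6=1.
Step 21. [r4c5∈{3}] r4c5 has the single candidate 3 ⇒ r4c5=3.
Step 22. [r5c4∈{2}] r5c4 is down to just 2. So r5c4=2.
Step 23. [r4c2∈{4}] only 4 remains possible at r4c2, so r4c2=4.
Step 24. [r2c4∈{5}] nothing but 5 survives at r2c4. So r2c4=5.

Answer: 5 6 2 3 1 4 / 1 3 4 5 2 6 / 3 1 6 4 5 2 / 2 4 5 6 3 1 / 4 5 1 2 6 3 / 6 2 3 1 4 5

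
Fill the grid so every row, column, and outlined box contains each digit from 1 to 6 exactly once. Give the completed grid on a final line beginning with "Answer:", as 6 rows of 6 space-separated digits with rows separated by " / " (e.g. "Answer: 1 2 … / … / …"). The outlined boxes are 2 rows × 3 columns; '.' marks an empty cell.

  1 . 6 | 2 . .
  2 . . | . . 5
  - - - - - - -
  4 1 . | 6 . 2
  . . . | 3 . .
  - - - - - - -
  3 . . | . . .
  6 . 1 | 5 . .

Step 1. [r1c2∈{3,4,5}] row 1 places 5 nowhere but r1c2, so r1c2=5.
Step 2. [r5c3∈{2,4,5}] across row 5, 5 lands solely at r5c3 ⇒ r5c3=5.
Step 3. [r2c3∈{3,4}] in col 3, 4 fits only at r2c3 ⇒ r2c3=4.
Step 4. [r5c4∈{1,4}] 4 has one home in col 4: r5c4. So r5c4=4.
Step 5. [r5c2∈{2}] only 2 remains possible at r5c2, so r5c2=2.
Step 6. [r2c5∈{1,3,6}] row 2 places 6 nowhere but r2c5, so r2c5=6.
Step 7. [r6c6∈{3}] only 3 remains possible at r6c6. So r6c6=3.
Step 8. [r1c6∈{4}] r1c6 has the single candidate 4 ⇒ r1c6=4.
Step 9. [r5c5∈{1}] r5c5 has the single candidate 1, so r5c5=1.
Step 10. [r4c1∈{5}] r4c1 has the single candidate 5 ⇒ r4c1=5.
Step 11. [r4c3∈{2}] r4c3 has the single candidate 2, so r4c3=2.
Step 12. [r3c5∈{5}] only 5 remains possible at r3c5, so r3c5=5.
Step 13. [r6c5∈{2}] nothing but 2 survives at r6c5. So r6c5=2.
Step 14. [r6c2∈{4}] nothing but 4 survives at r6c2 ⇒ r6c2=4.
Step 15. [r1c5∈{3}] nothing but 3 survives at r1c5. So r1c5=3.
Step 16. [r4c6∈{1}] only 1 remains possible at r4c6, so r4c6=1.
Step 17. [r2c2∈{3}] r2c2 has the single candidate 3. So r2c2=3.
Step 18. [r5c6∈{6}] only 6 remains possible at r5c6. So r5c6=6.
Step 19. [r2c4∈{1}] r2c4 is down to just 1, so r2c4=1.
Step 20. [r3c3∈{3}] r3c3 has the single candidate 3, so r3c3=3.
Step 21. [r4c5∈{4}] r4c5's peers cover all but 4, so r4c5=4.
Step 22. [r4c2∈{6}] nothing but 6 survives at r4c2 ⇒ r4c2=6.

Answer: 1 5 6 2 3 4 / 2 3 4 1 6 5 / 4 1 3 6 5 2 / 5 6 2 3 4 1 / 3 2 5 4 1 6 / 6 4 1 5 2 3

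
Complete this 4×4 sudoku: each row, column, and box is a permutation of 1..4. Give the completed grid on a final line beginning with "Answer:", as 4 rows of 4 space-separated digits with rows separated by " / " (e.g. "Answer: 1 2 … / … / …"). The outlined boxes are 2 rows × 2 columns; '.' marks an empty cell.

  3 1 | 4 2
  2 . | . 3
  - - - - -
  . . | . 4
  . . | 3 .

Step 1. [r4c4∈{1}] only 1 remains possible at r4c4. So r4c4=1.
Step 2. [r4c2∈{2,4}] in row 4, 2 fits only at r4c2 ⇒ r4c2=2.
Step 3. [r2c2∈{4}] nothing but 4 survives at r2c2, so r2c2=4.
Step 4. [r3c2∈{3}] only 3 remains possible at r3c2 ⇒ r3c2=3.
Step 5. [r4c1∈{4}] r4c1's peers cover all but 4, so r4c1=4.
Step 6. [r2c3∈{1}] r2c3 is down to just 1. So r2c3=1.
Step 7. [r3c1∈{1}] r3c1's peers cover all but 1. So r3c1=1.
Step 8. [r3c3∈{2}] r3c3 has the single candidate 2 ⇒ r3c3=2.

Answer: 3 1 4 2 / 2 4 1 3 / 1 3 2 4 / 4 2 3 1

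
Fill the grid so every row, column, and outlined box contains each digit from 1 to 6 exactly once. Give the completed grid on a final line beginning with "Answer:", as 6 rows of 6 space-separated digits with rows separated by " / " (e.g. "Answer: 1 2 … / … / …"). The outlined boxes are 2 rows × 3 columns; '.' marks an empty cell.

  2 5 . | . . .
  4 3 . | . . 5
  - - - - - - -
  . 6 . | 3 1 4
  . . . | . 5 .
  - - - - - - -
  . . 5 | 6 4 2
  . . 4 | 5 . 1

Step 1. [r4c3∈{1,2,3}] col 3 places 3 nowhere but r4c3 ⇒ r4c3=3.
Step 2. [r5c2∈{1}] r5c2's peers cover all but 1 ⇒ r5c2=1.
Step 3. [r2c5∈{2,6}] in col 5, 2 fits only at r2c5, so r2c5=2.
Step 4. [r1c5∈{3,6}] r1c5 is the only open cell in col 5 admitting 6, so r1c5=6.
Step 5. [r1c3∈{1}] r1c3 has the single candidate 1, so r1c3=1.
Step 6. [r6c2∈{2}] only 2 remains possible at r6c2. So r6c2=2.
Step 7. [r6c1∈{3,6}] row 6 places 6 nowhere but r6c1, so r6c1=6.
Step 8. [r1c6∈{3}] r1c6's peers cover all but 3, so r1c6=3.
Step 9. [r2c4∈{1}] r2c4 is down to just 1 ⇒ r2c4=1.
Step 10. [r3c1∈{5}] r3c1 is down to just 5. So r3c1=5.
Step 11. [r3c3∈{2}] r3c3's peers cover all but 2 ⇒ r3c3=2.
Step 12. [r4c1∈{1}] r4c1 has the single candidate 1, so r4c1=1.
Step 13. [r1c4∈{4}] r1c4 has the single candidate 4, so r1c4=4.
Step 14. [r5c1∈{3}] r5c1's peers cover all but 3, so r5c1=3.
Step 15. [r2c3∈{6}] only 6 remains possible at r2c3. So r2c3=6.
Step 16. [r4c6∈{6}] r4c6 has the single candidate 6 ⇒ r4c6=6.
Step 17. [r4c4∈{2}] r4c4's peers cover all but 2. So r4c4=2.
Step 18. [r6c5∈{3}] nothing but 3 survives at r6c5. So r6c5=3.
Step 19. [r4c2∈{4}] r4c2 has the single candidate 4. So r4c2=4.

Answer: 2 5 1 4 6 3 / 4 3 6 1 2 5 / 5 6 2 3 1 4 / 1 4 3 2 5 6 / 3 1 5 6 4 2 / 6 2 4 5 3 1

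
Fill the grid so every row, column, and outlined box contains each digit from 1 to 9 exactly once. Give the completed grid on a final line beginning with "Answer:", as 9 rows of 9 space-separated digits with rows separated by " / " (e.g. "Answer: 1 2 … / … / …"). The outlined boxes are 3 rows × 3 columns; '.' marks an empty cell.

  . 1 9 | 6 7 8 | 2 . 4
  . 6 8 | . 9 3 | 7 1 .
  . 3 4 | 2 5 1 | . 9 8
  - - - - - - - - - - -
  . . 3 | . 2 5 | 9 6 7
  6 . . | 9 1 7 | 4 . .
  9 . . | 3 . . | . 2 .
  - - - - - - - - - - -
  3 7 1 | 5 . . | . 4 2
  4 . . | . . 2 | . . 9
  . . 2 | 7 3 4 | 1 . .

Step 1. [r5c3∈{5}] r5c3's peers cover all but 5 ⇒ r5c3=5.
Step 2. [r2c9∈{5}] r2c9 has the single candidate 5. So r2c9=5.
Step 3. [r8c7∈{3,5,6,8}] r8c7 is the only open cell in col 7 admitting 3 ⇒ r8c7=3.
Step 4. [r6c5∈{4,6,8}] across col 5, 4 lands solely at r6c5, so r6c5=4.
Step 5. [r6c2∈{8}] nothing but 8 survives at r6c2 ⇒ r6c2=8.
Step 6. [r7c7∈{6,8}] r7c7 is the only open cell in col 7 admitting 8, so r7c7=8.
Step 7. [r8c2∈{5}] r8c2 has the single candidate 5, so r8c2=5.
Step 8. [r7c5∈{6}] r7c5 is down to just 6. So r7c5=6.
Step 9. [r8c5∈{8}] only 8 remains possible at r8c5, so r8c5=8.
Step 10. [r1c8∈{3}] r1c8 has the single candidate 3. So r1c8=3.
Step 11. [r6c6∈{6}] r6c6 has the single candidate 6. So r6c6=6.
Step 12. [r8c3∈{6}] r8c3 is down to just 6. So r8c3=6.
Step 13. [r5c2∈{2}] nothing but 2 survives at r5c2. So r5c2=2.
Step 14. [r9c8∈{5}] only 5 remains possible at r9c8, so r9c8=5.
Step 15. [r7c6∈{9}] r7c6 has the single candidate 9 ⇒ r7c6=9.
Step 16. [r2c1∈{2}] nothing but 2 survives at r2c1 ⇒ r2c1=2.
Step 17. [r3c1∈{7}] only 7 remains possible at r3c1, so r3c1=7.
Step 18. [r6c9∈{1}] nothing but 1 survives at r6c9. So r6c9=1.
Step 19. [r9c2∈{9}] nothing but 9 survives at r9c2, so r9c2=9.
Step 20. [r3c7∈{6}] r3c7 is down to just 6, so r3c7=6.
Step 21. [r5c9∈{3}] only 3 remains possible at r5c9 ⇒ r5c9=3.
Step 22. [r9c9∈{6}] only 6 remains possible at r9c9. So r9c9=6.
Step 23. [r6c7∈{5}] r6c7's peers cover all but 5. So r6c7=5.
Step 24. [r2c4∈{4}] r2c4's peers cover all but 4 ⇒ r2c4=4.
Step 25. [r5c8∈{8}] r5c8 has the single candidate 8. So r5c8=8.
Step 26. [r4c2∈{4}] nothing but 4 survives at r4c2, so r4c2=4.
Step 27. [r8c8∈{7}] r8c8 is down to just 7, so r8c8=7.
Step 28. [r8c4∈{1}] only 1 remains possible at r8c4. So r8c4=1.
Step 29. [r4c1∈{1}] only 1 remains possible at r4c1, so r4c1=1.
Step 30. [r6c3∈{7}] nothing but 7 survives at r6c3, so r6c3=7.
Step 31. [r4c4∈{8}] r4c4's peers cover all but 8 ⇒ r4c4=8.
Step 32. [r1c1∈{5}] r1c1's peers cover all but 5. So r1c1=5.
Step 33. [r9c1∈{8}] r9c1 is down to just 8 ⇒ r9c1=8.

Answer: 5 1 9 6 7 8 2 3 4 / 2 6 8 4 9 3 7 1 5 / 7 3 4 2 5 1 6 9 8 / 1 4 3 8 2 5 9 6 7 / 6 2 5 9 1 7 4 8 3 / 9 8 7 3 4 6 5 2 1 / 3 7 1 5 6 9 8 4 2 / 4 5 6 1 8 2 3 7 9 / 8 9 2 7 3 4 1 5 6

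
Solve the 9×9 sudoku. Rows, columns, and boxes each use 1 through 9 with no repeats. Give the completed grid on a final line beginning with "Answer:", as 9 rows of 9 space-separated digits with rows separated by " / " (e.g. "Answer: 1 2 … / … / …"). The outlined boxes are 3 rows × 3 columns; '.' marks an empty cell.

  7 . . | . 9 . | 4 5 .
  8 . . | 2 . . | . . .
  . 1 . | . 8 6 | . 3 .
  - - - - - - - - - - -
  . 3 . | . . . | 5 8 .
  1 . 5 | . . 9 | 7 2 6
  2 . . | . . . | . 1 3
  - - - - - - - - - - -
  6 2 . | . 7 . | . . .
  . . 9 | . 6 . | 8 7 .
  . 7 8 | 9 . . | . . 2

Step 1. [r4c9∈{4,9}] across box 6, 4 lands solely at r4c9, so r4c9=4.
Step 2. [r7c3∈{1,3,4}] in col 3, 1 fits only at r7c3. So r7c3=1.
Step 3. [r8c6∈{1,2,3,4,5}] r8c6 is the only open cell in row 8 admitting 2, so r8c6=2.
Step 4. [r1c2∈{6}] nothing but 6 survives at r1c2. So r1c2=6.
Step 5. [r6c7∈{9}] r6c7 is down to just 9. So r6c7=9.
Step 6. [r2c2∈{4,5,9}] in col 2, 9 fits only at r2c2 ⇒ r2c2=9.
Step 7. [r8c2∈{4,5}] r8c2 is the only open cell in col 2 admitting 5 ⇒ r8c2=5.
Step 8. [r8c9∈{1}] r8c9 has the single candidate 1, so r8c9=1.
Step 9. [r2c7∈{1,6}] 1 has one home in col 7: r2c7, so r2c7=1.
Step 10. [r7c9∈{5,9}] r7c9 is the only open cell in col 9 admitting 5, so r7c9=5.
Step 11. [r7c7∈{3}] r7c7's peers cover all but 3. So r7c7=3.
Step 12. [r1c3∈{2,3}] row 1 places 2 nowhere but r1c3 ⇒ r1c3=2.
Step 13. [r3c3∈{4}] r3c3 has the single candidate 4. So r3c3=4.
Step 14. [r2c9∈{7}] r2c9 is down to just 7 ⇒ r2c9=7.
Step 15. [r3c4∈{5,7}] row 3 places 7 nowhere but r3c4, so r3c4=7.
Step 16. [r6c4∈{4,5,6,8}] in col 4, 5 fits only at r6c4 ⇒ r6c4=5.
Step 17. [r6c5∈{4}] r6c5 has the single candidate 4, so r6c5=4.
Step 18. [r2c6∈{3,4,5}] across row 2, 4 lands solely at r2c6. So r2c6=4.
Step 19. [r5c5∈{3}] nothing but 3 survives at r5c5 ⇒ r5c5=3.
Step 20. [r5c4∈{8}] r5c4 has the single candidate 8 ⇒ r5c4=8.
Step 21. [r9c6∈{1,3,5}] in col 6, 5 fits only at r9c6. So r9c6=5.
Step 22. [r8c4∈{3,4}] 3 has one home in box 8: r8c4, so r8c4=3.
Step 23. [r6c3∈{6,7}] across row 6, 6 lands solely at r6c3. So r6c3=6.
Step 24. [r1c4∈{1}] r1c4's peers cover all but 1 ⇒ r1c4=1.
Step 25. [r4c6∈{1,7}] 1 has one home in col 6: r4c6 ⇒ r4c6=1.
Step 26. [r7c8∈{4,9}] row 7 places 9 nowhere but r7c8. So r7c8=9.
Step 27. [r9c8∈{4,6}] 4 has one home in col 8: r9c8 ⇒ r9c8=4.
Step 28. [r3c1∈{5}] r3c1 has the single candidate 5 ⇒ r3c1=5.
Step 29. [r9c1∈{3}] nothing but 3 survives at r9c1 ⇒ r9c1=3.
Step 30. [r9c5∈{1}] r9c5's peers cover all but 1 ⇒ r9c5=1.
Step 31. [r7c4∈{4}] r7c4's peers cover all but 4. So r7c4=4.
Step 32. [r4c5∈{2}] only 2 remains possible at r4c5 ⇒ r4c5=2.
Step 33. [r6c6∈{7}] nothing but 7 survives at r6c6. So r6c6=7.
Step 34. [r4c1∈{9}] only 9 remains possible at r4c1 ⇒ r4c1=9.
Step 35. [r2c8∈{6}] r2c8 has the single candidate 6. So r2c8=6.
Step 36. [r7c6∈{8}] only 8 remains possible at r7c6, so r7c6=8.
Step 37. [r4c3∈{7}] r4c3's peers cover all but 7. So r4c3=7.
Step 38. [r9c7∈{6}] only 6 remains possible at r9c7 ⇒ r9c7=6.
Step 39. [r1c9∈{8}] nothing but 8 survives at r1c9, so r1c9=8.
Step 40. [r4c4∈{6}] r4c4 is down to just 6. So r4c4=6.
Step 41. [r1c6∈{3}] only 3 remains possible at r1c6 ⇒ r1c6=3.
Step 42. [r2c3∈{3}] only 3 remains possible at r2c3. So r2c3=3.
Step 43. [r5c2∈{4}] r5c2 has the single candidate 4. So r5c2=4.
Step 44. [r3c7∈{2}] nothing but 2 survives at r3c7 ⇒ r3c7=2.
Step 45. [r3c9∈{9}] nothing but 9 survives at r3c9. So r3c9=9.
Step 46. [r8c1∈{4}] r8c1 is down to just 4, so r8c1=4.
Step 47. [r2c5∈{5}] r2c5's peers cover all but 5, so r2c5=5.
Step 48. [r6c2∈{8}] only 8 remains possible at r6c2, so r6c2=8.

Answer: 7 6 2 1 9 3 4 5 8 / 8 9 3 2 5 4 1 6 7 / 5 1 4 7 8 6 2 3 9 / 9 3 7 6 2 1 5 8 4 / 1 4 5 8 3 9 7 2 6 / 2 8 6 5 4 7 9 1 3 / 6 2 1 4 7 8 3 9 5 / 4 5 9 3 6 2 8 7 1 / 3 7 8 9 1 5 6 4 2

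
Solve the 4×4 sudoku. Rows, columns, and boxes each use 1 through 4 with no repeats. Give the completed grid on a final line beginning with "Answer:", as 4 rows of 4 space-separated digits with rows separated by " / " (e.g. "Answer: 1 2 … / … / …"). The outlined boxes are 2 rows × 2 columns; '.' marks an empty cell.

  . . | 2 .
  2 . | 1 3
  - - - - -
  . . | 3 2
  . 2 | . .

Step 1. [r4c1∈{1,3,4}] row 4 places 3 nowhere but r4c1 ⇒ r4c1=3.
Step 2. [r1c4∈{4}] only 4 remains possible at r1c4, so r1c4=4.
Step 3. [r3c1∈{1,4}] in col 1, 4 fits only at r3c1. So r3c1=4.
Step 4. [r1c2∈{1,3}] across row 1, 3 lands solely at r1c2 ⇒ r1c2=3.
Step 5. [r2c2∈{4}] r2c2 is down to just 4. So r2c2=4.
Step 6. [r4c3∈{4}] r4c3's peers cover all but 4. So r4c3=4.
Step 7. [r4c4∈{1}] only 1 remains possible at r4c4, so r4c4=1.
Step 8. [r1c1∈{1}] r1c1's peers cover all but 1 ⇒ r1c1=1.
Step 9. [r3c2∈{1}] r3c2's peers cover all but 1. So r3c2=1.

Answer: 1 3 2 4 / 2 4 1 3 / 4 1 3 2 / 3 2 4 1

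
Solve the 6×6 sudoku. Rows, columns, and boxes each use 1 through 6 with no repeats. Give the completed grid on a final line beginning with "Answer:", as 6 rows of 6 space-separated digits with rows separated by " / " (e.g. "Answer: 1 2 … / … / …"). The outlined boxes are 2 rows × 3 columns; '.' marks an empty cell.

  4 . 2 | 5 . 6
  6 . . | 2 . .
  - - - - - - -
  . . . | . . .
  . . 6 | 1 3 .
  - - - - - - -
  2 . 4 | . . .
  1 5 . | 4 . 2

Step 1. [r1c2∈{1,3}] in row 1, 3 fits only at r1c2. So r1c2=3.
Step 2. [r3c5∈{2,4,5,6}] col 5 places 2 nowhere but r3c5, so r3c5=2.
Step 3. [r2c2∈{1}] only 1 remains possible at r2c2, so r2c2=1.
Step 4. [r4c1∈{5}] r4c1 is down to just 5 ⇒ r4c1=5.
Step 5. [r5c6∈{1,3,5}] across col 6, 1 lands solely at r5c6, so r5c6=1.
Step 6. [r4c6∈{4}] r4c6 is down to just 4 ⇒ r4c6=4.
Step 7. [r6c5∈{6}] r6c5 has the single candidate 6, so r6c5=6.
Step 8. [r6c3∈{3}] only 3 remains possible at r6c3. So r6c3=3.
Step 9. [r3c3∈{1}] r3c3's peers cover all but 1, so r3c3=1.
Step 10. [r3c1∈{3}] only 3 remains possible at r3c1. So r3c1=3.
Step 11. [r3c6∈{5}] r3c6 is down to just 5 ⇒ r3c6=5.
Step 12. [r5c2∈{6}] r5c2 has the single candidate 6. So r5c2=6.
Step 13. [r2c6∈{3}] only 3 remains possible at r2c6 ⇒ r2c6=3.
Step 14. [r5c5∈{5}] only 5 remains possible at r5c5 ⇒ r5c5=5.
Step 15. [r4c2∈{2}] r4c2 has the single candidate 2. So r4c2=2.
Step 16. [r2c3∈{5}] r2c3 is down to just 5, so r2c3=5.
Step 17. [r1c5∈{1}] nothing but 1 survives at r1c5 ⇒ r1c5=1.
Step 18. [r3c4∈{6}] r3c4 is down to just 6. So r3c4=6.
Step 19. [r2c5∈{4}] nothing but 4 survives at r2c5. So r2c5=4.
Step 20. [r3c2∈{4}] only 4 remains possible at r3c2. So r3c2=4.
Step 21. [r5c4∈{3}] nothing but 3 survives at r5c4, so r5c4=3.

Answer: 4 3 2 5 1 6 / 6 1 5 2 4 3 / 3 4 1 6 2 5 / 5 2 6 1 3 4 / 2 6 4 3 5 1 / 1 5 3 4 6 2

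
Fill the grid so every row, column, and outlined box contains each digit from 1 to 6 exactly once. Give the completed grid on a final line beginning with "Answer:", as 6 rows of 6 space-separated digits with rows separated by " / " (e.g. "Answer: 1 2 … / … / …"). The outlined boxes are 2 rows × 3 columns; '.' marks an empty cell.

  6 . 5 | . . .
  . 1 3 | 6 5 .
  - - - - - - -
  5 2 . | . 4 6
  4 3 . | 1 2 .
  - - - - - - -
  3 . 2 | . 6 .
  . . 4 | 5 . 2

Step 1. [r1c6∈{1,3,4}] r1c6 is the only open cell in col 6 admitting 3. So r1c6=3.
Step 2. [r5c6∈{1,4}] across row 5, 1 lands solely at r5c6, so r5c6=1.
Step 3. [r1c4∈{2,4}] across row 1, 2 lands solely at r1c4. So r1c4=2.
Step 4. [r4c6∈{5}] r4c6 is down to just 5, so r4c6=5.
Step 5. [r3c3∈{1}] nothing but 1 survives at r3c3. So r3c3=1.
Step 6. [r6c1∈{1}] only 1 remains possible at r6c1. So r6c1=1.
Step 7. [r2c1∈{2}] only 2 remains possible at r2c1. So r2c1=2.
Step 8. [r6c2∈{6}] r6c2 is down to just 6. So r6c2=6.
Step 9. [r2c6∈{4}] r2c6 has the single candidate 4 ⇒ r2c6=4.
Step 10. [r6c5∈{3}] r6c5 has the single candidate 3. So r6c5=3.
Step 11. [r5c4∈{4}] r5c4 is down to just 4. So r5c4=4.
Step 12. [r1c5∈{1}] r1c5's peers cover all but 1 ⇒ r1c5=1.
Step 13. [r1c2∈{4}] nothing but 4 survives at r1c2, so r1c2=4.
Step 14. [r3c4∈{3}] r3c4 has the single candidate 3 ⇒ r3c4=3.
Step 15. [r4c3∈{6}] only 6 remains possible at r4c3. So r4c3=6.
Step 16. [r5c2∈{5}] only 5 remains possible at r5c2 ⇒ r5c2=5.

Answer: 6 4 5 2 1 3 / 2 1 3 6 5 4 / 5 2 1 3 4 6 / 4 3 6 1 2 5 / 3 5 2 4 6 1 / 1 6 4 5 3 2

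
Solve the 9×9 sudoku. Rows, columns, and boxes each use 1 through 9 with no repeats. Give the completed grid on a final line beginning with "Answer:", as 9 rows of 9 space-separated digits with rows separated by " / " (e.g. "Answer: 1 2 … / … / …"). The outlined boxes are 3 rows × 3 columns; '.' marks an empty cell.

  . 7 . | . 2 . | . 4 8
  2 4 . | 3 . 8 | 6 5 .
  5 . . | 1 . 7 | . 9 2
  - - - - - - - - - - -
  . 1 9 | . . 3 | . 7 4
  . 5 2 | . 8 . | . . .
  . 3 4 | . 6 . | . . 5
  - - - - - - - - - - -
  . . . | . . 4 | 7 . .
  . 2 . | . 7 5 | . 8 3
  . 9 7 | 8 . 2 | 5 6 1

Step 1. [r4c1∈{6,8}] r4c1 is the only open cell in row 4 admitting 6, so r4c1=6.
Step 2. [r1c7∈{1,3}] r1c7 is the only open cell in box 3 admitting 1 ⇒ r1c7=1.
Step 3. [r7c9∈{9}] r7c9 is down to just 9, so r7c9=9.
Step 4. [r7c3∈{1,3,5,6,8}] row 7 places 5 nowhere but r7c3, so r7c3=5.
Step 5. [r8c4∈{6,9}] across row 8, 9 lands solely at r8c4, so r8c4=9.
Step 6. [r8c3∈{1,6}] across row 8, 6 lands solely at r8c3, so r8c3=6.
Step 7. [r6c1∈{7,8}] r6c1 is the only open cell in box 4 admitting 8, so r6c1=8.
Step 8. [r3c7∈{3}] r3c7's peers cover all but 3 ⇒ r3c7=3.
Step 9. [r9c5∈{3}] r9c5's peers cover all but 3 ⇒ r9c5=3.
Step 10. [r5c7∈{9}] r5c7 has the single candidate 9 ⇒ r5c7=9.
Step 11. [r6c7∈{2}] r6c7 has the single candidate 2. So r6c7=2.
Step 12. [r1c6∈{6,9}] col 6 places 6 nowhere but r1c6, so r1c6=6.
Step 13. [r5c6∈{1}] r5c6 is down to just 1 ⇒ r5c6=1.
Step 14. [r7c1∈{1,3}] r7c1 is the only open cell in row 7 admitting 3 ⇒ r7c1=3.
Step 15. [r5c4∈{4,7}] r5c4 is the only open cell in row 5 admitting 4. So r5c4=4.
Step 16. [r9c1∈{4}] r9c1's peers cover all but 4, so r9c1=4.
Step 17. [r3c3∈{8}] only 8 remains possible at r3c3, so r3c3=8.
Step 18. [r4c5∈{5}] r4c5's peers cover all but 5. So r4c5=5.
Step 19. [r2c5∈{9}] nothing but 9 survives at r2c5 ⇒ r2c5=9.
Step 20. [r5c9∈{6}] nothing but 6 survives at r5c9, so r5c9=6.
Step 21. [r1c4∈{5}] r1c4 has the single candidate 5. So r1c4=5.
Step 22. [r4c4∈{2}] r4c4 is down to just 2. So r4c4=2.
Step 23. [r7c4∈{6}] r7c4 is down to just 6. So r7c4=6.
Step 24. [r7c8∈{2}] r7c8 has the single candidate 2 ⇒ r7c8=2.
Step 25. [r1c1∈{9}] nothing but 9 survives at r1c1. So r1c1=9.
Step 26. [r5c8∈{3}] nothing but 3 survives at r5c8, so r5c8=3.
Step 27. [r8c1∈{1}] nothing but 1 survives at r8c1, so r8c1=1.
Step 28. [r2c9∈{7}] nothing but 7 survives at r2c9, so r2c9=7.
Step 29. [r6c8∈{1}] r6c8's peers cover all but 1. So r6c8=1.
Step 30. [r5c1∈{7}] only 7 remains possible at r5c1, so r5c1=7.
Step 31. [r6c6∈{9}] r6c6 has the single candidate 9. So r6c6=9.
Step 32. [r3c2∈{6}] nothing but 6 survives at r3c2 ⇒ r3c2=6.
Step 33. [r6c4∈{7}] r6c4 is down to just 7, so r6c4=7.
Step 34. [r8c7∈{4}] r8c7 has the single candidate 4 ⇒ r8c7=4.
Step 35. [r7c2∈{8}] r7c2 has the single candidate 8 ⇒ r7c2=8.
Step 36. [r1c3∈{3}] nothing but 3 survives at r1c3, so r1c3=3.
Step 37. [r2c3∈{1}] only 1 remains possible at r2c3. So r2c3=1.
Step 38. [r4c7∈{8}] nothing but 8 survives at r4c7. So r4c7=8.
Step 39. [r3c5∈{4}] r3c5 is down to just 4 ⇒ r3c5=4.
Step 40. [r7c5∈{1}] nothing but 1 survives at r7c5 ⇒ r7c5=1.

Answer: 9 7 3 5 2 6 1 4 8 / 2 4 1 3 9 8 6 5 7 / 5 6 8 1 4 7 3 9 2 / 6 1 9 2 5 3 8 7 4 / 7 5 2 4 8 1 9 3 6 / 8 3 4 7 6 9 2 1 5 / 3 8 5 6 1 4 7 2 9 / 1 2 6 9 7 5 4 8 3 / 4 9 7 8 3 2 5 6 1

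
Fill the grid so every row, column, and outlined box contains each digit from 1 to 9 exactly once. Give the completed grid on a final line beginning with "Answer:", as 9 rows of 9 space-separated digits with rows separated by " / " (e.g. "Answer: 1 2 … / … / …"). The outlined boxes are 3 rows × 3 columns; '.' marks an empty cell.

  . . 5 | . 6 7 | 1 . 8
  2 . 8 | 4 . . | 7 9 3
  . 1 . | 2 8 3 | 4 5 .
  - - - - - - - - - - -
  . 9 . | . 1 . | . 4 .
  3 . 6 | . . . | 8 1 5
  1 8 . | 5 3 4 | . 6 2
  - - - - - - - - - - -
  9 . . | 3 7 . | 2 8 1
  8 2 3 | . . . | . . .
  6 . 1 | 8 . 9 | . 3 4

Step 1. [r8c7∈{5,6,9}] r8c7 is the only open cell in col 7 admitting 6, so r8c7=6.
Step 2. [r4c9∈{7}] r4c9's peers cover all but 7, so r4c9=7.
Step 3. [r2c5∈{5}] r2c5's peers cover all but 5 ⇒ r2c5=5.
Step 4. [r5c2∈{4,7}] in row 5, 4 fits only at r5c2 ⇒ r5c2=4.
Step 5. [r5c6∈{2}] r5c6 is down to just 2 ⇒ r5c6=2.
Step 6. [r7c6∈{5,6}] row 7 places 6 nowhere but r7c6 ⇒ r7c6=6.
Step 7. [r6c3∈{7}] r6c3 has the single candidate 7 ⇒ r6c3=7.
Step 8. [r5c5∈{9}] nothing but 9 survives at r5c5. So r5c5=9.
Step 9. [r8c6∈{1,5}] row 8 places 5 nowhere but r8c6 ⇒ r8c6=5.
Step 10. [r9c7∈{5}] only 5 remains possible at r9c7 ⇒ r9c7=5.
Step 11. [r8c5∈{4}] r8c5 is down to just 4, so r8c5=4.
Step 12. [r8c9∈{9}] nothing but 9 survives at r8c9, so r8c9=9.
Step 13. [r4c4∈{6}] only 6 remains possible at r4c4 ⇒ r4c4=6.
Step 14. [r5c4∈{7}] r5c4 has the single candidate 7 ⇒ r5c4=7.
Step 15. [r7c3∈{4}] r7c3 is down to just 4 ⇒ r7c3=4.
Step 16. [r9c2∈{7}] only 7 remains possible at r9c2. So r9c2=7.
Step 17. [r1c8∈{2}] nothing but 2 survives at r1c8 ⇒ r1c8=2.
Step 18. [r1c1∈{4}] only 4 remains possible at r1c1, so r1c1=4.
Step 19. [r8c4∈{1}] r8c4's peers cover all but 1 ⇒ r8c4=1.
Step 20. [r3c1∈{7}] r3c1's peers cover all but 7 ⇒ r3c1=7.
Step 21. [r8c8∈{7}] r8c8 is down to just 7. So r8c8=7.
Step 22. [r4c6∈{8}] nothing but 8 survives at r4c6, so r4c6=8.
Step 23. [r9c5∈{2}] r9c5 has the single candidate 2 ⇒ r9c5=2.
Step 24. [r2c2∈{6}] nothing but 6 survives at r2c2, so r2c2=6.
Step 25. [r1c4∈{9}] only 9 remains possible at r1c4. So r1c4=9.
Step 26. [r1c2∈{3}] nothing but 3 survives at r1c2, so r1c2=3.
Step 27. [r6c7∈{9}] nothing but 9 survives at r6c7 ⇒ r6c7=9.
Step 28. [r3c9∈{6}] only 6 remains possible at r3c9. So r3c9=6.
Step 29. [r2c6∈{1}] only 1 remains possible at r2c6 ⇒ r2c6=1.
Step 30. [r7c2∈{5}] r7c2 has the single candidate 5, so r7c2=5.
Step 31. [r4c7∈{3}] r4c7 is down to just 3 ⇒ r4c7=3.
Step 32. [r4c1∈{5}] only 5 remains possible at r4c1 ⇒ r4c1=5.
Step 33. [r3c3∈{9}] nothing but 9 survives at r3c3, so r3c3=9.
Step 34. [r4c3∈{2}] r4c3 is down to just 2. So r4c3=2.

Answer: 4 3 5 9 6 7 1 2 8 / 2 6 8 4 5 1 7 9 3 / 7 1 9 2 8 3 4 5 6 / 5 9 2 6 1 8 3 4 7 / 3 4 6 7 9 2 8 1 5 / 1 8 7 5 3 4 9 6 2 / 9 5 4 3 7 6 2 8 1 / 8 2 3 1 4 5 6 7 9 / 6 7 1 8 2 9 5 3 4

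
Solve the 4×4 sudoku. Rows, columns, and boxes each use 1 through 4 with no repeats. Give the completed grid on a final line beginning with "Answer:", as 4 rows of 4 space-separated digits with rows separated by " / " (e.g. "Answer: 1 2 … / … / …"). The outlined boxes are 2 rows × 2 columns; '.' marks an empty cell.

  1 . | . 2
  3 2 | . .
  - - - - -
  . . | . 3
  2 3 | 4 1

Step 1. [r3c2∈{1,4}] in row 3, 1 fits only at r3c2. So r3c2=1.
Step 2. [r1c3∈{3}] nothing but 3 survives at r1c3, so r1c3=3.
Step 3. [r2c3∈{1}] r2c3's peers cover all but 1. So r2c3=1.
Step 4. [r2c4∈{4}] r2c4's peers cover all but 4, so r2c4=4.
Step 5. [r1c2∈{4}] nothing but 4 survives at r1c2, so r1c2=4.
Step 6. [r3c3∈{2}] r3c3's peers cover all but 2, so r3c3=2.
Step 7. [r3c1∈{4}] nothing but 4 survives at r3c1, so r3c1=4.

Answer: 1 4 3 2 / 3 2 1 4 / 4 1 2 3 / 2 3 4 1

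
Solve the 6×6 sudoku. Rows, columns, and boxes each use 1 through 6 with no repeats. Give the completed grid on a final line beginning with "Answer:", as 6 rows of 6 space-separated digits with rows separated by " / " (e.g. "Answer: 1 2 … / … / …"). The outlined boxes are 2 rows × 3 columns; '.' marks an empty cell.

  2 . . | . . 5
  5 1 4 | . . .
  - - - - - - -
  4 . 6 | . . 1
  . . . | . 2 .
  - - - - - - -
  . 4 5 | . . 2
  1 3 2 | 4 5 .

Step 1. [r3c5∈{3}] r3c5 has the single candidate 3, so r3c5=3.
Step 2. [r2c5∈{6}] only 6 remains possible at r2c5, so r2c5=6.
Step 3. [r5c4∈{1,3,6}] across row 5, 3 lands solely at r5c4. So r5c4=3.
Step 4. [r4c2∈{5}] nothing but 5 survives at r4c2. So r4c2=5.
Step 5. [r1c3∈{3}] r1c3 has the single candidate 3, so r1c3=3.
Step 6. [r4c4∈{6}] only 6 remains possible at r4c4. So r4c4=6.
Step 7. [r5c5∈{1}] r5c5 is down to just 1 ⇒ r5c5=1.
Step 8. [r1c2∈{6}] only 6 remains possible at r1c2. So r1c2=6.
Step 9. [r2c4∈{2}] only 2 remains possible at r2c4 ⇒ r2c4=2.
Step 10. [r6c6∈{6}] r6c6 has the single candidate 6. So r6c6=6.
Step 11. [r3c4∈{5}] r3c4's peers cover all but 5 ⇒ r3c4=5.
Step 12. [r4c3∈{1}] r4c3 has the single candidate 1. So r4c3=1.
Step 13. [r5c1∈{6}] only 6 remains possible at r5c1. So r5c1=6.
Step 14. [r2c6∈{3}] only 3 remains possible at r2c6. So r2c6=3.
Step 15. [r1c4∈{1}] r1c4 is down to just 1, so r1c4=1.
Step 16. [r1c5∈{4}] r1c5 is down to just 4. So r1c5=4.
Step 17. [r3c2∈{2}] r3c2 is down to just 2 ⇒ r3c2=2.
Step 18. [r4c6∈{4}] r4c6 is down to just 4, so r4c6=4.
Step 19. [r4c1∈{3}] r4c1 has the single candidate 3, so r4c1=3.

Answer: 2 6 3 1 4 5 / 5 1 4 2 6 3 / 4 2 6 5 3 1 / 3 5 1 6 2 4 / 6 4 5 3 1 2 / 1 3 2 4 5 6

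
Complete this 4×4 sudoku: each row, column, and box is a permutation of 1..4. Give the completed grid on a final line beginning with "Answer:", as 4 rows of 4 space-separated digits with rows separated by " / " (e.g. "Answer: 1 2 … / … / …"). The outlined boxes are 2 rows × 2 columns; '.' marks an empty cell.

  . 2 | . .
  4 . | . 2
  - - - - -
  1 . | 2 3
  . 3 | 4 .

Step 1. [r2c3∈{1,3}] r2c3 is the only open cell in row 2 admitting 3 ⇒ r2c3=3.
Step 2. [r1c3∈{1}] only 1 remains possible at r1c3 ⇒ r1c3=1.
Step 3. [r1c4∈{4}] nothing but 4 survives at r1c4 ⇒ r1c4=4.
Step 4. [r4c4∈{1}] r4c4's peers cover all but 1 ⇒ r4c4=1.
Step 5. [r4c1∈{2}] r4c1's peers cover all but 2 ⇒ r4c1=2.
Step 6. [r2c2∈{1}] r2c2's peers cover all but 1 ⇒ r2c2=1.
Step 7. [r1c1∈{3}] r1c1's peers cover all but 3, so r1c1=3.
Step 8. [r3c2∈{4}] r3c2 is down to just 4, so r3c2=4.

Answer: 3 2 1 4 / 4 1 3 2 / 1 4 2 3 / 2 3 4 1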